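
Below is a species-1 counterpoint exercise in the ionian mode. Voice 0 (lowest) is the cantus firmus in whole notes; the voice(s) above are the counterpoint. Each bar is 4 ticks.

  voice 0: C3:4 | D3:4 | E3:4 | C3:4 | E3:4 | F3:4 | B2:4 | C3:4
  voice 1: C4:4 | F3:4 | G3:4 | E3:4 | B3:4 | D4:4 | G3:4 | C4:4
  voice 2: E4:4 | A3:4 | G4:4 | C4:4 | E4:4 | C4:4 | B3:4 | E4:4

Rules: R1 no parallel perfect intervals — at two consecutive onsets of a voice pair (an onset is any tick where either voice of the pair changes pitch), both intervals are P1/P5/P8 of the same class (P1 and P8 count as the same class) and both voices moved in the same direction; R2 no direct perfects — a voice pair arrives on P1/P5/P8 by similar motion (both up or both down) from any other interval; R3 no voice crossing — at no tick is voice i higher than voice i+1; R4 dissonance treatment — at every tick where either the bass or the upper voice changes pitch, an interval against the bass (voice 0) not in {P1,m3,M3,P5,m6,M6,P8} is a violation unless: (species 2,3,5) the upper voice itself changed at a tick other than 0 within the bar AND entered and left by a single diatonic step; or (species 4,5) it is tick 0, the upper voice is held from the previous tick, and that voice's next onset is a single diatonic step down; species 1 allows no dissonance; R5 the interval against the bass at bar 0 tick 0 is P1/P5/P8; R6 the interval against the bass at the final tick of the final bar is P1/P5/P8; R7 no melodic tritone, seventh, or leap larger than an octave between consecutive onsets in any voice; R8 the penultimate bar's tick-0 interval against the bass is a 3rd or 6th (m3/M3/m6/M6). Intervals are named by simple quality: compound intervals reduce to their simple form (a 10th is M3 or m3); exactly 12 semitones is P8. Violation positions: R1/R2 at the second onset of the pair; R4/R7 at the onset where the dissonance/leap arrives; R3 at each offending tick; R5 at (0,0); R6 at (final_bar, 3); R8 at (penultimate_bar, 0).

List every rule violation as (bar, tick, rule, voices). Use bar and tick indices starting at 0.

bar 0: v0=C3 v1=C4 v2=E4 downbeat M3
bar 1: v0=D3 v1=F3 v2=A3 downbeat P5
bar 2: v0=E3 v1=G3 v2=G4 downbeat m3
bar 3: v0=C3 v1=E3 v2=C4 downbeat P8
bar 4: v0=E3 v1=B3 v2=E4 downbeat P8
bar 5: v0=F3 v1=D4 v2=C4 downbeat P5
bar 6: v0=B2 v1=G3 v2=B3 downbeat P8
bar 7: v0=C3 v1=C4 v2=E4 downbeat M3
  -> R5 @ bar 0 tick 0 v(0, 2): opens on M3
  -> R2 @ bar 2 tick 0 v(1, 2): F3/A3 M3 -> G3/G4 P8 similar
  -> R7 @ bar 2 tick 0 v(2,): A3->G4 leap 10st
  -> R2 @ bar 3 tick 0 v(0, 2): E3/G4 m3 -> C3/C4 P8 similar
  -> R1 @ bar 4 tick 0 v(0, 2): C3/C4 P8 -> E3/E4 P8 similar
  -> R2 @ bar 4 tick 0 v(0, 1): C3/E3 M3 -> E3/B3 P5 similar
  -> R3 @ bar 5 tick 0 v(1, 2): D4 above C4
  -> R3 @ bar 5 tick 1 v(1, 2): D4 above C4
  -> R3 @ bar 5 tick 2 v(1, 2): D4 above C4
  -> R3 @ bar 5 tick 3 v(1, 2): D4 above C4
  -> R2 @ bar 6 tick 0 v(0, 2): F3/C4 P5 -> B2/B3 P8 similar
  -> R7 @ bar 6 tick 0 v(0,): F3->B2 leap 6st
  -> R8 @ bar 6 tick 0 v(0, 2): penult P8 not 3rd/6th
  -> R2 @ bar 7 tick 0 v(0, 1): B2/G3 m6 -> C3/C4 P8 similar
  -> R6 @ bar 7 tick 3 v(0, 2): closes on M3

(0, 0, R5, (0, 2))
(2, 0, R2, (1, 2))
(2, 0, R7, (2,))
(3, 0, R2, (0, 2))
(4, 0, R1, (0, 2))
(4, 0, R2, (0, 1))
(5, 0, R3, (1, 2))
(5, 1, R3, (1, 2))
(5, 2, R3, (1, 2))
(5, 3, R3, (1, 2))
(6, 0, R2, (0, 2))
(6, 0, R7, (0,))
(6, 0, R8, (0, 2))
(7, 0, R2, (0, 1))
(7, 3, R6, (0, 2))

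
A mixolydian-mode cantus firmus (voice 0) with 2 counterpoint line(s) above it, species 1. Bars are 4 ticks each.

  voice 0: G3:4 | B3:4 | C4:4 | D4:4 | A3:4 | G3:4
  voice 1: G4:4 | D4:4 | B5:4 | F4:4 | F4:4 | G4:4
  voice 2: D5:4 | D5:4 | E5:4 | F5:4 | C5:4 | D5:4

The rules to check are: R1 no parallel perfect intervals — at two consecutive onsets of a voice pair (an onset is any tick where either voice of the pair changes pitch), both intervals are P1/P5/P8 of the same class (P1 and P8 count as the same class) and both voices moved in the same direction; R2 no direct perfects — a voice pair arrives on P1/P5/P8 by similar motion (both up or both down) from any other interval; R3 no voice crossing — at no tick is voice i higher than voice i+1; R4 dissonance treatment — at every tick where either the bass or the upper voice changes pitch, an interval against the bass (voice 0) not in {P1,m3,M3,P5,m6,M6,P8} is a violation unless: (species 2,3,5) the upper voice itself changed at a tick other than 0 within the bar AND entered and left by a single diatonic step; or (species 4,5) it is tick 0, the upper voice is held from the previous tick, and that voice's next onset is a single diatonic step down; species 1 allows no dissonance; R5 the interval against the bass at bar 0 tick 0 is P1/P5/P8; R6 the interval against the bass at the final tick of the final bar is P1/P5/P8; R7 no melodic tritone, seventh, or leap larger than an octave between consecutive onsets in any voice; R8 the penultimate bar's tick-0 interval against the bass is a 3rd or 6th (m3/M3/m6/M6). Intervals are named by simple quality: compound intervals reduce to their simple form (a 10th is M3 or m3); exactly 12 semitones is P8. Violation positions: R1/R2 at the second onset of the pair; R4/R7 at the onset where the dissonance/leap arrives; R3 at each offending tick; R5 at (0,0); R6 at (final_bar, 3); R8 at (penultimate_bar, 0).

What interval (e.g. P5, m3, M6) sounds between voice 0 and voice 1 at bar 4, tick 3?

m6

voice 0=A3 voice 1=F4 -> m6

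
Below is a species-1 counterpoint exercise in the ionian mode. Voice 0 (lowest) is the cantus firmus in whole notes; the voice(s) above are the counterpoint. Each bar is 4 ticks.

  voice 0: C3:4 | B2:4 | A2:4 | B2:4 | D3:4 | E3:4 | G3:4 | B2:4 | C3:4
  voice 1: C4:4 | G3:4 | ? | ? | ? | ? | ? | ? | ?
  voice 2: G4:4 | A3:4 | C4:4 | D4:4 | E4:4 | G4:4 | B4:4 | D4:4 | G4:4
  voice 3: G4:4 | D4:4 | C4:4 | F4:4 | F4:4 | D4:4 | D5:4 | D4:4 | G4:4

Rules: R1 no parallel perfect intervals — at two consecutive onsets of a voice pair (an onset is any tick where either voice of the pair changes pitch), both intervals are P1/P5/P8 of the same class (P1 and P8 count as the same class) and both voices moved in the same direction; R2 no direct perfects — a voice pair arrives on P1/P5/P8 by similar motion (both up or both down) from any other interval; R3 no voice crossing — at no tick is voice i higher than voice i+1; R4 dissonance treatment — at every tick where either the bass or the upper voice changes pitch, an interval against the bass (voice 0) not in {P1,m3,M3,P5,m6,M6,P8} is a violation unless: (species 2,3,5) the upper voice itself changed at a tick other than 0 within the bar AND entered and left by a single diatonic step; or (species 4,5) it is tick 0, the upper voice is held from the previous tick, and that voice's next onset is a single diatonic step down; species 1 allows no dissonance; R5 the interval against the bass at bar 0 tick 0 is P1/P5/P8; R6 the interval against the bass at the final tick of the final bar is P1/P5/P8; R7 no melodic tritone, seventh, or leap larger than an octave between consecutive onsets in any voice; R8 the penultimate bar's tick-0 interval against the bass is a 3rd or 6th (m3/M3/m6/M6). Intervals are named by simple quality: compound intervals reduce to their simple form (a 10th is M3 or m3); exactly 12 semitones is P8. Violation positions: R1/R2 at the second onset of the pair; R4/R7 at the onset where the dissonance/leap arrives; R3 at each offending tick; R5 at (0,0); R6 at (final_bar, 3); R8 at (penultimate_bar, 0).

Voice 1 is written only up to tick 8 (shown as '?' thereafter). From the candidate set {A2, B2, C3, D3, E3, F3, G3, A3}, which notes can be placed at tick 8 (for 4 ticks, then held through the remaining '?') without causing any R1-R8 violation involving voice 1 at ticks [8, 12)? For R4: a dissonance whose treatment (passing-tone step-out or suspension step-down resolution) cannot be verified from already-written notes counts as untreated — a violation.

A2: violates R2,R7
B2: violates R4
C3: violates R2
D3: violates R4
E3: violates R2
F3: violates R1
G3: violates R4
A3: legal

{A3}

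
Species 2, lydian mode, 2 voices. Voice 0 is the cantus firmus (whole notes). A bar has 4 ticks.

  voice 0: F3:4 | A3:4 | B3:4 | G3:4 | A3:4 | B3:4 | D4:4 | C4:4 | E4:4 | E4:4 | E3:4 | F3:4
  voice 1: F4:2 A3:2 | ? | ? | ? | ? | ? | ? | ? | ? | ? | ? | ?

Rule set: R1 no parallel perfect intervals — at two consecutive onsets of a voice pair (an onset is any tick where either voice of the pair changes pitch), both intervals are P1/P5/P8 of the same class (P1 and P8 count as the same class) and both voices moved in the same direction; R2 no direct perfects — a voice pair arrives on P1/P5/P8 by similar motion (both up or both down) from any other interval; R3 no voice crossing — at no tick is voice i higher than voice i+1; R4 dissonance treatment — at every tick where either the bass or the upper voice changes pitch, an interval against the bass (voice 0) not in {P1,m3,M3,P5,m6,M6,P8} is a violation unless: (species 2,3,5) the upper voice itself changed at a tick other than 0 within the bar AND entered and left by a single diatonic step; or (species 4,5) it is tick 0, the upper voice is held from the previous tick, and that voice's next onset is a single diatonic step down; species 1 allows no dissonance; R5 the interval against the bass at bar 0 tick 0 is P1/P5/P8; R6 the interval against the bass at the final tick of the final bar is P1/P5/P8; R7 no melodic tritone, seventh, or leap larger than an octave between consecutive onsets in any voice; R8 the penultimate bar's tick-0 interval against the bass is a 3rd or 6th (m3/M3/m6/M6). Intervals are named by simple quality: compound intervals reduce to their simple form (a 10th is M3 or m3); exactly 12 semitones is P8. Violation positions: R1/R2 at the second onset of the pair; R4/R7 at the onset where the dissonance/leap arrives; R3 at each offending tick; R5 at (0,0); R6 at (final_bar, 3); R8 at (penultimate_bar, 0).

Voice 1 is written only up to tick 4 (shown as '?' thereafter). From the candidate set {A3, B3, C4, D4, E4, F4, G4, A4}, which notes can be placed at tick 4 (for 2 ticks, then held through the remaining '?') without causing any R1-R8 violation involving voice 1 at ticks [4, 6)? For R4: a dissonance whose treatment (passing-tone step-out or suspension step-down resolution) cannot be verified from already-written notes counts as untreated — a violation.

A3: legal
B3: violates R4
C4: legal
D4: violates R4
E4: violates R2
F4: legal
G4: violates R4,R7
A4: violates R2

{A3, C4, F4}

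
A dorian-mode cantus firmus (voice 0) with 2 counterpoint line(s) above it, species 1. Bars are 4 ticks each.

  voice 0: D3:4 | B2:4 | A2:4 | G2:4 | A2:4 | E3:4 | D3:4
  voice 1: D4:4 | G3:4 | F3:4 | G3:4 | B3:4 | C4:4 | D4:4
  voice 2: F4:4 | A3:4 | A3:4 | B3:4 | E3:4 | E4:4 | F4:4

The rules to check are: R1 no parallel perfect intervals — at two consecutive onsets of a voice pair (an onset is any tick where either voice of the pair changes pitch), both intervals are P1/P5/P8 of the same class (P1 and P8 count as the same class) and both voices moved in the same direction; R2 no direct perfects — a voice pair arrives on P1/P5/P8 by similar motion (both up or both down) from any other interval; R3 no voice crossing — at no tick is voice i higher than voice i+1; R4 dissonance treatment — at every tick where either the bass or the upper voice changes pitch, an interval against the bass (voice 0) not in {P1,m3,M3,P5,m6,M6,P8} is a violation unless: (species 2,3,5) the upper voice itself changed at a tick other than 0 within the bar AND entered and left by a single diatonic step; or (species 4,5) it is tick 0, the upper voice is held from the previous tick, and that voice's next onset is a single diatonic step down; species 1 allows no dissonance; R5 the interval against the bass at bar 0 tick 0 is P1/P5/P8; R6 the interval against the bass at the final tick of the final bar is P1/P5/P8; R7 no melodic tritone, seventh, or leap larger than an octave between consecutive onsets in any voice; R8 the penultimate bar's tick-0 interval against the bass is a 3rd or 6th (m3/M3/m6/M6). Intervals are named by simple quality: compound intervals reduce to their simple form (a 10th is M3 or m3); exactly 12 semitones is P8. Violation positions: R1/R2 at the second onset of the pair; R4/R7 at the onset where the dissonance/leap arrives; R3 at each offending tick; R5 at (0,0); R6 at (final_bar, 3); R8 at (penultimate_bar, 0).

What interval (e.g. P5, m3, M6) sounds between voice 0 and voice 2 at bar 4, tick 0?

voice 0=A2 voice 2=E3 -> P5

P5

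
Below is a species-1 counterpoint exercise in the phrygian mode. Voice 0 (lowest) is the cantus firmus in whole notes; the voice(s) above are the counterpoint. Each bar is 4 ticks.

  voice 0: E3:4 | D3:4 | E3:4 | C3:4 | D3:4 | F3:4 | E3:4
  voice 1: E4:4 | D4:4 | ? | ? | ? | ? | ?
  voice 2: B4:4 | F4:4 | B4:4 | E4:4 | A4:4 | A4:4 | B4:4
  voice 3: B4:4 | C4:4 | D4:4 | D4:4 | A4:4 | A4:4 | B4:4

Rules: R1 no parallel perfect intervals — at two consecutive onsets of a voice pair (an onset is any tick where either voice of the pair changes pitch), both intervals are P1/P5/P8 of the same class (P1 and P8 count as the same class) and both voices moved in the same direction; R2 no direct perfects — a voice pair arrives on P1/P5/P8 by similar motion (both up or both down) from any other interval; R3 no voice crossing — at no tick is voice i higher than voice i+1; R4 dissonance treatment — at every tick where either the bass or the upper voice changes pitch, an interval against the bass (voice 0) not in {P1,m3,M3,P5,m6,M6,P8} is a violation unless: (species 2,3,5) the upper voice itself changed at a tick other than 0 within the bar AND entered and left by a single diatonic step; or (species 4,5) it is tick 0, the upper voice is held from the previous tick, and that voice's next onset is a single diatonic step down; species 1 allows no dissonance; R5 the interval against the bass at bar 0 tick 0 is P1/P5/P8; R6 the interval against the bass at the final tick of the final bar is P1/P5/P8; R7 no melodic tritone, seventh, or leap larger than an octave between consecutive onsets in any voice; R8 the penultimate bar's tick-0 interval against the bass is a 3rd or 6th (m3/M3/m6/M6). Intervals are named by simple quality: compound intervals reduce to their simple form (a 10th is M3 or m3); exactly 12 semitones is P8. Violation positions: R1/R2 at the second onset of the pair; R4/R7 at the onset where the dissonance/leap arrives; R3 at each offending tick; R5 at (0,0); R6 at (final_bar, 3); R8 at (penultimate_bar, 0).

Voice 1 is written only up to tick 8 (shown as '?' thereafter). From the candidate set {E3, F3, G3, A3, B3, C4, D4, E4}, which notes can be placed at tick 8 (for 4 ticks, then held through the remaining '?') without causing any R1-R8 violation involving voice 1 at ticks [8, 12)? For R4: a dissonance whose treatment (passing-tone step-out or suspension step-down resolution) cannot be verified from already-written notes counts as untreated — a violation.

E3: violates R7
F3: violates R4
G3: legal
A3: violates R4
B3: legal
C4: legal
D4: violates R4
E4: violates R1,R2

{B3, C4, G3}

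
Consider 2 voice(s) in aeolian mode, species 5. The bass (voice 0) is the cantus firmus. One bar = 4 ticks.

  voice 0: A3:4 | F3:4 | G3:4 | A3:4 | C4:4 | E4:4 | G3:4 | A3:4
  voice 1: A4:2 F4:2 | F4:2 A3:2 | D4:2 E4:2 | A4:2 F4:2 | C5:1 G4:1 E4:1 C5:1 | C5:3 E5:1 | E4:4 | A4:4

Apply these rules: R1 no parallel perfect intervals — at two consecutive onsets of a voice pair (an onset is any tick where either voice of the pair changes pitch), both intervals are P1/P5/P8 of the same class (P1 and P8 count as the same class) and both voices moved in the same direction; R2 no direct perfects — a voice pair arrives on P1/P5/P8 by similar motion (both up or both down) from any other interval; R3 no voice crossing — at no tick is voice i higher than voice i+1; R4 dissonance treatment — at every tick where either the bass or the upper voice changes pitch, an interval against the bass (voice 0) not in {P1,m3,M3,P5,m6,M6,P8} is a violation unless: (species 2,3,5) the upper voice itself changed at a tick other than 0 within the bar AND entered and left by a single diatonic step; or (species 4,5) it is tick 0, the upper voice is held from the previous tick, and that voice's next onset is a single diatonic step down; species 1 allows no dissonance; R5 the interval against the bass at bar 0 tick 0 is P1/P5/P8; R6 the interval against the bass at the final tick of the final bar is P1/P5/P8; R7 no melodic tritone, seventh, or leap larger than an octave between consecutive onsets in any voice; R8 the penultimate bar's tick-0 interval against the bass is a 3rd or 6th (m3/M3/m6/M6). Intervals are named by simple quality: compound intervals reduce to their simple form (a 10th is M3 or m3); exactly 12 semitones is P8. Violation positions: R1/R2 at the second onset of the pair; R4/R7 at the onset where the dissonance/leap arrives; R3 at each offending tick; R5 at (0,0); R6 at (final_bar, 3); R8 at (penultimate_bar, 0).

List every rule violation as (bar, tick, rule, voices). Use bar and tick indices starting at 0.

(2, 0, R2, (0, 1))
(3, 0, R2, (0, 1))
(4, 0, R2, (0, 1))
(7, 0, R2, (0, 1))

bar 0: v0=A3 v1=A4 downbeat P8
bar 1: v0=F3 v1=F4 downbeat P8
bar 2: v0=G3 v1=D4 downbeat P5
bar 3: v0=A3 v1=A4 downbeat P8
bar 4: v0=C4 v1=C5 downbeat P8
bar 5: v0=E4 v1=C5 downbeat m6
bar 6: v0=G3 v1=E4 downbeat M6
bar 7: v0=A3 v1=A4 downbeat P8
  -> R2 @ bar 2 tick 0 v(0, 1): F3/A3 M3 -> G3/D4 P5 similar
  -> R2 @ bar 3 tick 0 v(0, 1): G3/E4 M6 -> A3/A4 P8 similar
  -> R2 @ bar 4 tick 0 v(0, 1): A3/F4 m6 -> C4/C5 P8 similar
  -> R2 @ bar 7 tick 0 v(0, 1): G3/E4 M6 -> A3/A4 P8 similar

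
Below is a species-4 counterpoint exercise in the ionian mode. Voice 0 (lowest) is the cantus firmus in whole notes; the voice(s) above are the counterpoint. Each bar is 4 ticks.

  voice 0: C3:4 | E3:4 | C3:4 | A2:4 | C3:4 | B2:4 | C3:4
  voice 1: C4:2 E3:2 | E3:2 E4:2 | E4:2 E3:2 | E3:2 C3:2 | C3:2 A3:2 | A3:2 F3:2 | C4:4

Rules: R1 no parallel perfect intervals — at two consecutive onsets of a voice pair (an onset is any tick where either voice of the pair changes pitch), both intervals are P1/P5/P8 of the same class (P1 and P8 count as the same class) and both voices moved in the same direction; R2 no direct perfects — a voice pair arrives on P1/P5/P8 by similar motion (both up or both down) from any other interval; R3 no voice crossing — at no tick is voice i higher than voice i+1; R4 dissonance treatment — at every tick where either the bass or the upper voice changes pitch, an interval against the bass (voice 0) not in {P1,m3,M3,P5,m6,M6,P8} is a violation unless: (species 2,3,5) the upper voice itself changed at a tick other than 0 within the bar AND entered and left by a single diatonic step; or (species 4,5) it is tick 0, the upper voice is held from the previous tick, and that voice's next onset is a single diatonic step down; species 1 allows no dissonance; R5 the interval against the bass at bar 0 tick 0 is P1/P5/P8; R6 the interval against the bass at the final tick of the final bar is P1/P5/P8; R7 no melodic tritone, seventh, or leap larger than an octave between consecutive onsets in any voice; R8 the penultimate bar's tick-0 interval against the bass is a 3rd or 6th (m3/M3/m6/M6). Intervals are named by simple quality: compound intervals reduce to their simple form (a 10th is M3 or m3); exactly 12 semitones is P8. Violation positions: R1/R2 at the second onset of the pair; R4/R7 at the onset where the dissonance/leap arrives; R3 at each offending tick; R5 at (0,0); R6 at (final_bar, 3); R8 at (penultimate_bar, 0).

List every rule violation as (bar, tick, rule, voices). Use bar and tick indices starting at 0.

(5, 0, R4, (0, 1))
(5, 0, R8, (0, 1))
(5, 2, R4, (0, 1))
(6, 0, R2, (0, 1))

bar 0: v0=C3 v1=C4 downbeat P8
bar 1: v0=E3 v1=E3 downbeat P1
bar 2: v0=C3 v1=E4 downbeat M3
bar 3: v0=A2 v1=E3 downbeat P5
bar 4: v0=C3 v1=C3 downbeat P1
bar 5: v0=B2 v1=A3 downbeat m7
bar 6: v0=C3 v1=C4 downbeat P8
  -> R4 @ bar 5 tick 0 v(0, 1): B2/A3 m7 untreated
  -> R8 @ bar 5 tick 0 v(0, 1): penult m7 not 3rd/6th
  -> R4 @ bar 5 tick 2 v(0, 1): B2/F3 TT untreated
  -> R2 @ bar 6 tick 0 v(0, 1): B2/F3 TT -> C3/C4 P8 similar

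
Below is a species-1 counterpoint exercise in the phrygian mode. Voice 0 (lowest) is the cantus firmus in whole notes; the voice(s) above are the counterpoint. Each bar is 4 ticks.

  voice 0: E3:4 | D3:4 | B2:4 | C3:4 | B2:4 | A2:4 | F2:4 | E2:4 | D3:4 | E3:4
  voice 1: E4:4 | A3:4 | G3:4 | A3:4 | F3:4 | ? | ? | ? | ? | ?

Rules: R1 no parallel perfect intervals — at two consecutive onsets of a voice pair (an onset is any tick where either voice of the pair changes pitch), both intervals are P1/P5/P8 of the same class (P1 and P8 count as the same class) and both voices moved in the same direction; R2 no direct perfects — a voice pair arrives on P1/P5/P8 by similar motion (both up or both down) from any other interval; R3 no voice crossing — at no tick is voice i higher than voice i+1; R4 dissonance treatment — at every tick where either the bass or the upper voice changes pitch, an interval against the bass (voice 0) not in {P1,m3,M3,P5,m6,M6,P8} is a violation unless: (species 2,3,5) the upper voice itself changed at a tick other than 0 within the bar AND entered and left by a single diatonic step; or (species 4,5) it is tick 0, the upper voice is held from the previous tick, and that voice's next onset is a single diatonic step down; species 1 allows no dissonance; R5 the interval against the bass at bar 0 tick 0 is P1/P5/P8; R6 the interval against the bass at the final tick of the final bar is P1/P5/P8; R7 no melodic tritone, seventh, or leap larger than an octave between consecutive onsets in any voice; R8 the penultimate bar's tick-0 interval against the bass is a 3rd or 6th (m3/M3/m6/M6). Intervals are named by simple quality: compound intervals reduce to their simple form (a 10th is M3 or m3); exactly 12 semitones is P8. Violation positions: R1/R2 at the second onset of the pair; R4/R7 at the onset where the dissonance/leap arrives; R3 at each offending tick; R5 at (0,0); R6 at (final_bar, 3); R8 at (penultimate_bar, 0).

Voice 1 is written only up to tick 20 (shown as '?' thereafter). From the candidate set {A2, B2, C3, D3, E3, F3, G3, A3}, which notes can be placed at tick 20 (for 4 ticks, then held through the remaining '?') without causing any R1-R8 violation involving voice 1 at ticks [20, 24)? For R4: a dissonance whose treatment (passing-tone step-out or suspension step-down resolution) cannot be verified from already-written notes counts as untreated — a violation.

{A3, C3, F3}

A2: violates R2
B2: violates R4,R7
C3: legal
D3: violates R4
E3: violates R2
F3: legal
G3: violates R4
A3: legal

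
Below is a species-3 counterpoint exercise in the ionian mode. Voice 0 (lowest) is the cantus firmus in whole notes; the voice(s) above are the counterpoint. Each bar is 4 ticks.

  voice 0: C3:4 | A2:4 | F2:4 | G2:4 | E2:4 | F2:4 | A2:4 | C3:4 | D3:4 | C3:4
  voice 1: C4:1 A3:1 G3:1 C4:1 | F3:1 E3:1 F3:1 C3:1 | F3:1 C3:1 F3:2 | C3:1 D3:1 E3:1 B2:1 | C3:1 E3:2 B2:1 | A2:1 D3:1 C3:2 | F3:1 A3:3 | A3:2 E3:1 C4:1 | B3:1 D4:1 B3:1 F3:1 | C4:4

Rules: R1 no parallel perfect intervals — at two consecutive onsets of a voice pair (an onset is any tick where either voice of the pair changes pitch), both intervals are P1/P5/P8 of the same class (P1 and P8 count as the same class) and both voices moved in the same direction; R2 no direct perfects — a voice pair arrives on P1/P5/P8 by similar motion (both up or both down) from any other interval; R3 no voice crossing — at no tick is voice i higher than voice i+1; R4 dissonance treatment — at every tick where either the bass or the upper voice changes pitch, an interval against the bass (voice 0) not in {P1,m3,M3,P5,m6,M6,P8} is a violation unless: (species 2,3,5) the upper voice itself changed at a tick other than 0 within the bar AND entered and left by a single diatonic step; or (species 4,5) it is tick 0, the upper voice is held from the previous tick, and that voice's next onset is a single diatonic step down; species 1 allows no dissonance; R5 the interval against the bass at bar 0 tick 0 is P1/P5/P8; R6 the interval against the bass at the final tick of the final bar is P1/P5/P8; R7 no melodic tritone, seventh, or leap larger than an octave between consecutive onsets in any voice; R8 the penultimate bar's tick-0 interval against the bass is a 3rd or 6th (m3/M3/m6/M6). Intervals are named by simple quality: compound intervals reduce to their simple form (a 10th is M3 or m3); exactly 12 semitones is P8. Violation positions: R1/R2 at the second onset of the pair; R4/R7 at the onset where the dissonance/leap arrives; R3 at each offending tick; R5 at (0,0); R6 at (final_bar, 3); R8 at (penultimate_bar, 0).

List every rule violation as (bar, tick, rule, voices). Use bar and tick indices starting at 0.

(3, 0, R4, (0, 1))
(8, 3, R7, (1,))

bar 0: v0=C3 v1=C4 downbeat P8
bar 1: v0=A2 v1=F3 downbeat m6
bar 2: v0=F2 v1=F3 downbeat P8
bar 3: v0=G2 v1=C3 downbeat P4
bar 4: v0=E2 v1=C3 downbeat m6
bar 5: v0=F2 v1=A2 downbeat M3
bar 6: v0=A2 v1=F3 downbeat m6
bar 7: v0=C3 v1=A3 downbeat M6
bar 8: v0=D3 v1=B3 downbeat M6
bar 9: v0=C3 v1=C4 downbeat P8
  -> R4 @ bar 3 tick 0 v(0, 1): G2/C3 P4 untreated
  -> R7 @ bar 8 tick 3 v(1,): B3->F3 leap 6st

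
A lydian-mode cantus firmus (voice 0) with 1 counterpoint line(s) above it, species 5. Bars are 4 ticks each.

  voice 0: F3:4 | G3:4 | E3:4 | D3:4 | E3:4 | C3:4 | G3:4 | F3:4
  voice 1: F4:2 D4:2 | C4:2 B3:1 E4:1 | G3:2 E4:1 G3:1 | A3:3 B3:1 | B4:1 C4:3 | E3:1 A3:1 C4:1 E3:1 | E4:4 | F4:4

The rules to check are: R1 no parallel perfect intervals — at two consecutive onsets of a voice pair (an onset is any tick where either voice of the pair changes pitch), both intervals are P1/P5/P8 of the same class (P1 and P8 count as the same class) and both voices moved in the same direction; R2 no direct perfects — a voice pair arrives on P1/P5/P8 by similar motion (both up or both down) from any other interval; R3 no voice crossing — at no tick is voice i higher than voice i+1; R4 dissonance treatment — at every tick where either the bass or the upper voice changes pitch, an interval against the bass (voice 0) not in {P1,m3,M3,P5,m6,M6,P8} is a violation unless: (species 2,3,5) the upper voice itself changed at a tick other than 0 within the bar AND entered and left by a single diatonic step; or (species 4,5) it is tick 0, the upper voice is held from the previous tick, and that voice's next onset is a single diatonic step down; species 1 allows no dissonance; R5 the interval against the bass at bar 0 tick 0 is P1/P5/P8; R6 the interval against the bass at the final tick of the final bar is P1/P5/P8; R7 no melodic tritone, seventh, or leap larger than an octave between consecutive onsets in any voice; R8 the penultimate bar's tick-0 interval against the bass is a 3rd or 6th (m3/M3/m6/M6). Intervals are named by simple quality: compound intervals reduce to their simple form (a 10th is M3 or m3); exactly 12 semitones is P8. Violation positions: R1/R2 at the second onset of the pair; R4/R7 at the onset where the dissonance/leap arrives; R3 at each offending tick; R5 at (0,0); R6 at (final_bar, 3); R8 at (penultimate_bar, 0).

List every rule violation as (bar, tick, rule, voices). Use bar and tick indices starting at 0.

bar 0: v0=F3 v1=F4 downbeat P8
bar 1: v0=G3 v1=C4 downbeat P4
bar 2: v0=E3 v1=G3 downbeat m3
bar 3: v0=D3 v1=A3 downbeat P5
bar 4: v0=E3 v1=B4 downbeat P5
bar 5: v0=C3 v1=E3 downbeat M3
bar 6: v0=G3 v1=E4 downbeat M6
bar 7: v0=F3 v1=F4 downbeat P8
  -> R4 @ bar 1 tick 0 v(0, 1): G3/C4 P4 untreated
  -> R2 @ bar 4 tick 0 v(0, 1): D3/B3 M6 -> E3/B4 P5 similar
  -> R7 @ bar 4 tick 1 v(1,): B4->C4 leap 11st

(1, 0, R4, (0, 1))
(4, 0, R2, (0, 1))
(4, 1, R7, (1,))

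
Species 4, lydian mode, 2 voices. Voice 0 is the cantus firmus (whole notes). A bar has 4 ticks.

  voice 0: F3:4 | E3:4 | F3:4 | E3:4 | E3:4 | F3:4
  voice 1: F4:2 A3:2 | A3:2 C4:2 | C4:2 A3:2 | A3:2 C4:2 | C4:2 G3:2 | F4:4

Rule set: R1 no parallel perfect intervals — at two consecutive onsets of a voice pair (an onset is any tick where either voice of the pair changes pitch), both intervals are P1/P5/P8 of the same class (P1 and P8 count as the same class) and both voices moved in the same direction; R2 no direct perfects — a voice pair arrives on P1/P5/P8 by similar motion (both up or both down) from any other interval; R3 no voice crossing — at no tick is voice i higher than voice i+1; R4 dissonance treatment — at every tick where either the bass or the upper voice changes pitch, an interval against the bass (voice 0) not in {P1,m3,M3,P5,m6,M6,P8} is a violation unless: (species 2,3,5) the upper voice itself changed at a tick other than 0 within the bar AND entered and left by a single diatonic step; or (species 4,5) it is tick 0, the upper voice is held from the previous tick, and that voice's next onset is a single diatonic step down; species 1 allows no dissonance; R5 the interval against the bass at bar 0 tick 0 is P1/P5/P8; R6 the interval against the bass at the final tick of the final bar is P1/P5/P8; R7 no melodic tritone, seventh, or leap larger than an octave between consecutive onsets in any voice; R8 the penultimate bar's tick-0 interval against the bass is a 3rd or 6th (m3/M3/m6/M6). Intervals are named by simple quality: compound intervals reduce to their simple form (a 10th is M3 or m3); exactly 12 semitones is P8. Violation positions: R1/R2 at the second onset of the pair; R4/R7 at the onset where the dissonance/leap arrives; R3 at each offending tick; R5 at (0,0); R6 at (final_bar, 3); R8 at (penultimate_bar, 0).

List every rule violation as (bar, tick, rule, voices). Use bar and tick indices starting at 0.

(1, 0, R4, (0, 1))
(3, 0, R4, (0, 1))
(5, 0, R2, (0, 1))
(5, 0, R7, (1,))

bar 0: v0=F3 v1=F4 downbeat P8
bar 1: v0=E3 v1=A3 downbeat P4
bar 2: v0=F3 v1=C4 downbeat P5
bar 3: v0=E3 v1=A3 downbeat P4
bar 4: v0=E3 v1=C4 downbeat m6
bar 5: v0=F3 v1=F4 downbeat P8
  -> R4 @ bar 1 tick 0 v(0, 1): E3/A3 P4 untreated
  -> R4 @ bar 3 tick 0 v(0, 1): E3/A3 P4 untreated
  -> R2 @ bar 5 tick 0 v(0, 1): E3/G3 m3 -> F3/F4 P8 similar
  -> R7 @ bar 5 tick 0 v(1,): G3->F4 leap 10st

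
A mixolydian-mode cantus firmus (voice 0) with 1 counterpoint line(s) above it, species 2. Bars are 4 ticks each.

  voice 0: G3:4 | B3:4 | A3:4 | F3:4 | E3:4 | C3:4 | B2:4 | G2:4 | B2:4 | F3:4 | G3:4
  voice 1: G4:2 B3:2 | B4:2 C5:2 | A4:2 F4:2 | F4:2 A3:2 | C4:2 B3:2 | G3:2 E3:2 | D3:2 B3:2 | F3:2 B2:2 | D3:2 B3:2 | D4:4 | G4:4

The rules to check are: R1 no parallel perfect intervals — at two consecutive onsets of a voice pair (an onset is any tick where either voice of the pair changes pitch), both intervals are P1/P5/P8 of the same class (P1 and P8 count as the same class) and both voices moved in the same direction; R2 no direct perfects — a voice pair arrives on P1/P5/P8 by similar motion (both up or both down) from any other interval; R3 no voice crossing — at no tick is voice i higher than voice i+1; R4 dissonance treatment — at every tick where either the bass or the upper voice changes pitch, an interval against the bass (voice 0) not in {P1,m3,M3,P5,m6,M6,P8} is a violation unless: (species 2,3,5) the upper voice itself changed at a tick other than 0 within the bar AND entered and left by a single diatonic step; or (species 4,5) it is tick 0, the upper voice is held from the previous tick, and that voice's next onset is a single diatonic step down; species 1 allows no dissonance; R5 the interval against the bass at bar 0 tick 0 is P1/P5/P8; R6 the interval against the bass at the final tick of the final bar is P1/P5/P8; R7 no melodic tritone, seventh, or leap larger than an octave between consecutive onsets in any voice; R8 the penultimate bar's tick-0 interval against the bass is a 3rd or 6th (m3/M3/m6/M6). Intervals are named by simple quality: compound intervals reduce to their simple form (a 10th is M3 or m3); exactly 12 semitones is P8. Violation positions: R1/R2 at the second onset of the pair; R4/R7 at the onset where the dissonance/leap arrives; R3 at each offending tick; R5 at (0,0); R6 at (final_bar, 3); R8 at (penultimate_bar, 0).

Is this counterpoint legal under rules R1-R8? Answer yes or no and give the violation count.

No (9 violations)

bar 0: v0=G3 v1=G4 (P8)
bar 1: v0=B3 v1=B4 (P8)
bar 2: v0=A3 v1=A4 (P8)
bar 3: v0=F3 v1=F4 (P8)
bar 4: v0=E3 v1=C4 (m6)
bar 5: v0=C3 v1=G3 (P5)
bar 6: v0=B2 v1=D3 (m3)
bar 7: v0=G2 v1=F3 (m7)
bar 8: v0=B2 v1=D3 (m3)
bar 9: v0=F3 v1=D4 (M6)
bar 10: v0=G3 v1=G4 (P8)
  R2 @ bar1.0: G3/B3 M3 -> B3/B4 P8 similar
  R4 @ bar1.2: B3/C5 m2 untreated
  R2 @ bar2.0: B3/C5 m2 -> A3/A4 P8 similar
  R1 @ bar5.0: E3/B3 P5 -> C3/G3 P5 similar
  R4 @ bar7.0: G2/F3 m7 untreated
  R7 @ bar7.0: B3->F3 leap 6st
  R7 @ bar7.2: F3->B2 leap 6st
  R7 @ bar9.0: B2->F3 leap 6st
  R2 @ bar10.0: F3/D4 M6 -> G3/G4 P8 similar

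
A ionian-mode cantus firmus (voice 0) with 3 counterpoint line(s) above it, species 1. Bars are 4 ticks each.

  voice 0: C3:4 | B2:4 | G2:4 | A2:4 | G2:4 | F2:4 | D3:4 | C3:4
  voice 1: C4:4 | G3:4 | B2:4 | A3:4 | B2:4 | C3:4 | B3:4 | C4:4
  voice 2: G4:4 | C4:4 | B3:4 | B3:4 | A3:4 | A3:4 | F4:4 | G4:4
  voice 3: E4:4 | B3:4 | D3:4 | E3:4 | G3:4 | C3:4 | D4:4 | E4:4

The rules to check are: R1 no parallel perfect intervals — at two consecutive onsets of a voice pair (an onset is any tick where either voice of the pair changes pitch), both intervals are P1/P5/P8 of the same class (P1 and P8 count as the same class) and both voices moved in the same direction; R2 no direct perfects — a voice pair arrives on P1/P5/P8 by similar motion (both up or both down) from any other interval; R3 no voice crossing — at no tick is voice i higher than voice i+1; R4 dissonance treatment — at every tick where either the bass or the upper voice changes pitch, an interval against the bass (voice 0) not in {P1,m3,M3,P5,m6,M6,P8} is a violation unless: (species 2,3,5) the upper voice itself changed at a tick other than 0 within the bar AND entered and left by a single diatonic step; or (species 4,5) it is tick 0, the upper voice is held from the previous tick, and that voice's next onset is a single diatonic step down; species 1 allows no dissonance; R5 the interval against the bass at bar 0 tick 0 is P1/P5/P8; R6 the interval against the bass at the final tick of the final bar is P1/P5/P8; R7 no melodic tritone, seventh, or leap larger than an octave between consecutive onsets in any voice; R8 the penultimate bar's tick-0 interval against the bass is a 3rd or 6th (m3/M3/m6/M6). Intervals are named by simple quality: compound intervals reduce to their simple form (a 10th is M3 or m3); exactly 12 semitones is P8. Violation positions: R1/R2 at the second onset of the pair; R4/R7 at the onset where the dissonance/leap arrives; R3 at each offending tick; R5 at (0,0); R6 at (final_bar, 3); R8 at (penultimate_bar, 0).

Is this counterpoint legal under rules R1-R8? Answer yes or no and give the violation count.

bar 0: v0=C3 v1=C4 v2=G4 v3=E4 (M3)
bar 1: v0=B2 v1=G3 v2=C4 v3=B3 (P8)
bar 2: v0=G2 v1=B2 v2=B3 v3=D3 (P5)
bar 3: v0=A2 v1=A3 v2=B3 v3=E3 (P5)
bar 4: v0=G2 v1=B2 v2=A3 v3=G3 (P8)
bar 5: v0=F2 v1=C3 v2=A3 v3=C3 (P5)
bar 6: v0=D3 v1=B3 v2=F4 v3=D4 (P8)
bar 7: v0=C3 v1=C4 v2=G4 v3=E4 (M3)
  R3 @ bar0.0: G4 above E4
  R5 @ bar0.0: opens on M3
  R3 @ bar0.1: G4 above E4
  R3 @ bar0.2: G4 above E4
  R3 @ bar0.3: G4 above E4
  R2 @ bar1.0: C3/E4 M3 -> B2/B3 P8 similar
  R3 @ bar1.0: C4 above B3
  R4 @ bar1.0: B2/C4 m2 untreated
  R3 @ bar1.1: C4 above B3
  R3 @ bar1.2: C4 above B3
  R3 @ bar1.3: C4 above B3
  R2 @ bar2.0: B2/B3 P8 -> G2/D3 P5 similar
  R2 @ bar2.0: G3/C4 P4 -> B2/B3 P8 similar
  R3 @ bar2.0: B3 above D3
  R3 @ bar2.1: B3 above D3
  R3 @ bar2.2: B3 above D3
  R3 @ bar2.3: B3 above D3
  R1 @ bar3.0: G2/D3 P5 -> A2/E3 P5 similar
  R2 @ bar3.0: G2/B2 M3 -> A2/A3 P8 similar
  R3 @ bar3.0: B3 above E3
  R4 @ bar3.0: A2/B3 M2 untreated
  R7 @ bar3.0: B2->A3 leap 10st
  R3 @ bar3.1: B3 above E3
  R3 @ bar3.2: B3 above E3
  R3 @ bar3.3: B3 above E3
  R3 @ bar4.0: A3 above G3
  R4 @ bar4.0: G2/A3 M2 untreated
  R7 @ bar4.0: A3->B2 leap 10st
  R3 @ bar4.1: A3 above G3
  R3 @ bar4.2: A3 above G3
  R3 @ bar4.3: A3 above G3
  R2 @ bar5.0: G2/G3 P8 -> F2/C3 P5 similar
  R3 @ bar5.0: A3 above C3
  R3 @ bar5.1: A3 above C3
  R3 @ bar5.2: A3 above C3
  R3 @ bar5.3: A3 above C3
  R2 @ bar6.0: F2/C3 P5 -> D3/D4 P8 similar
  R3 @ bar6.0: F4 above D4
  R7 @ bar6.0: C3->B3 leap 11st
  R7 @ bar6.0: C3->D4 leap 14st
  R8 @ bar6.0: penult P8 not 3rd/6th
  R3 @ bar6.1: F4 above D4
  R3 @ bar6.2: F4 above D4
  R3 @ bar6.3: F4 above D4
  R2 @ bar7.0: B3/F4 TT -> C4/G4 P5 similar
  R3 @ bar7.0: G4 above E4
  R3 @ bar7.1: G4 above E4
  R3 @ bar7.2: G4 above E4
  R3 @ bar7.3: G4 above E4
  R6 @ bar7.3: closes on M3

No (50 violations)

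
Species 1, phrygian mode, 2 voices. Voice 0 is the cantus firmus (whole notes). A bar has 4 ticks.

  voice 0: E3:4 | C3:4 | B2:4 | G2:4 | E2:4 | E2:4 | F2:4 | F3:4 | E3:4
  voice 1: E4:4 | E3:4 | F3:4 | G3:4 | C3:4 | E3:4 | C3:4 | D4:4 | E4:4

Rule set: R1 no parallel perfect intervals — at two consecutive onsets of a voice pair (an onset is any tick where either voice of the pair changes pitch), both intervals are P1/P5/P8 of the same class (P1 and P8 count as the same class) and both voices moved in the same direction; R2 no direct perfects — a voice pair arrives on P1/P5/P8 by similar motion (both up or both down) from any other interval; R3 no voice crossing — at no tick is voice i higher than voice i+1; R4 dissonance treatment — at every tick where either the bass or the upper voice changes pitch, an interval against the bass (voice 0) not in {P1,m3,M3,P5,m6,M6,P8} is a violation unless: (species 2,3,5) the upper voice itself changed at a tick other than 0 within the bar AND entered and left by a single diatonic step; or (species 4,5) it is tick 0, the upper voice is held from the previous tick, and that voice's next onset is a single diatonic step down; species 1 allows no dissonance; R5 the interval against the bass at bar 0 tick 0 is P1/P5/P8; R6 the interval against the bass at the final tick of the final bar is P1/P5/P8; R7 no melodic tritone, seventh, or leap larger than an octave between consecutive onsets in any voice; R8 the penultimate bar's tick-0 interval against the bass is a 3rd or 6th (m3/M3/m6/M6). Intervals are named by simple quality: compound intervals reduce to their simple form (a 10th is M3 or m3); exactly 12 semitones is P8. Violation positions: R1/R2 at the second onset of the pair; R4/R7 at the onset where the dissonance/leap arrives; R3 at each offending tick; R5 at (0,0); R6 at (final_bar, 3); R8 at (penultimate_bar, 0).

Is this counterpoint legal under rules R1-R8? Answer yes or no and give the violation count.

No (2 violations)

bar 0: v0=E3 v1=E4 (P8)
bar 1: v0=C3 v1=E3 (M3)
bar 2: v0=B2 v1=F3 (TT)
bar 3: v0=G2 v1=G3 (P8)
bar 4: v0=E2 v1=C3 (m6)
bar 5: v0=E2 v1=E3 (P8)
bar 6: v0=F2 v1=C3 (P5)
bar 7: v0=F3 v1=D4 (M6)
bar 8: v0=E3 v1=E4 (P8)
  R4 @ bar2.0: B2/F3 TT untreated
  R7 @ bar7.0: C3->D4 leap 14st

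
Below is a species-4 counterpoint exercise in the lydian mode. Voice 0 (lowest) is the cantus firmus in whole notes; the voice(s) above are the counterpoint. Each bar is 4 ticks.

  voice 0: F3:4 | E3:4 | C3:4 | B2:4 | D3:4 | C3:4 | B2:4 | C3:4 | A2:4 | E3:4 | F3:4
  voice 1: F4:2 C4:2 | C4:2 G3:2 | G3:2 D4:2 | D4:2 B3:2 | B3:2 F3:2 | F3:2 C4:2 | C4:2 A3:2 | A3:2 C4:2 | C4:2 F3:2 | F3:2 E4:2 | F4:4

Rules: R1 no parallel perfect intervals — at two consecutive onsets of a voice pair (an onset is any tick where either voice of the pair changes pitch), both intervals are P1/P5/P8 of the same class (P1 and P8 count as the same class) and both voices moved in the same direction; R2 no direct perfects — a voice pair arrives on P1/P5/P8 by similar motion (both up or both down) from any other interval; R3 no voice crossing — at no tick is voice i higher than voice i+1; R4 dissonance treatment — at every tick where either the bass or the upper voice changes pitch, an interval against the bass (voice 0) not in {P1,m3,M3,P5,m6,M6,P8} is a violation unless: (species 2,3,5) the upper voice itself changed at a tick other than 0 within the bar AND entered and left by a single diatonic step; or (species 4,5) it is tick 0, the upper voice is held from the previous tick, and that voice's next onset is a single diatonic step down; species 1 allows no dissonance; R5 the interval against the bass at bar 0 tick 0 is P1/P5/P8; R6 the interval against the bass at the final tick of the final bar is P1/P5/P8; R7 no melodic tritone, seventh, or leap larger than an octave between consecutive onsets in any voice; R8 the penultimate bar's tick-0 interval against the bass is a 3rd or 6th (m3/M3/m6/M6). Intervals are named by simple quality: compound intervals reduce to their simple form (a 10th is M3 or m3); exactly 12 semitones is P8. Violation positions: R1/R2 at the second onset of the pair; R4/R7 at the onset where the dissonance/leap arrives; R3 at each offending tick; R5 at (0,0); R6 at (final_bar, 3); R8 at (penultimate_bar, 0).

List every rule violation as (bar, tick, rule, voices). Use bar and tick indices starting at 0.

(2, 2, R4, (0, 1))
(4, 2, R7, (1,))
(5, 0, R4, (0, 1))
(6, 0, R4, (0, 1))
(6, 2, R4, (0, 1))
(9, 0, R4, (0, 1))
(9, 0, R8, (0, 1))
(9, 2, R7, (1,))
(10, 0, R1, (0, 1))

bar 0: v0=F3 v1=F4 downbeat P8
bar 1: v0=E3 v1=C4 downbeat m6
bar 2: v0=C3 v1=G3 downbeat P5
bar 3: v0=B2 v1=D4 downbeat m3
bar 4: v0=D3 v1=B3 downbeat M6
bar 5: v0=C3 v1=F3 downbeat P4
bar 6: v0=B2 v1=C4 downbeat m2
bar 7: v0=C3 v1=A3 downbeat M6
bar 8: v0=A2 v1=C4 downbeat m3
bar 9: v0=E3 v1=F3 downbeat m2
bar 10: v0=F3 v1=F4 downbeat P8
  -> R4 @ bar 2 tick 2 v(0, 1): C3/D4 M2 untreated
  -> R7 @ bar 4 tick 2 v(1,): B3->F3 leap 6st
  -> R4 @ bar 5 tick 0 v(0, 1): C3/F3 P4 untreated
  -> R4 @ bar 6 tick 0 v(0, 1): B2/C4 m2 untreated
  -> R4 @ bar 6 tick 2 v(0, 1): B2/A3 m7 untreated
  -> R4 @ bar 9 tick 0 v(0, 1): E3/F3 m2 untreated
  -> R8 @ bar 9 tick 0 v(0, 1): penult m2 not 3rd/6th
  -> R7 @ bar 9 tick 2 v(1,): F3->E4 leap 11st
  -> R1 @ bar 10 tick 0 v(0, 1): E3/E4 P8 -> F3/F4 P8 similar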